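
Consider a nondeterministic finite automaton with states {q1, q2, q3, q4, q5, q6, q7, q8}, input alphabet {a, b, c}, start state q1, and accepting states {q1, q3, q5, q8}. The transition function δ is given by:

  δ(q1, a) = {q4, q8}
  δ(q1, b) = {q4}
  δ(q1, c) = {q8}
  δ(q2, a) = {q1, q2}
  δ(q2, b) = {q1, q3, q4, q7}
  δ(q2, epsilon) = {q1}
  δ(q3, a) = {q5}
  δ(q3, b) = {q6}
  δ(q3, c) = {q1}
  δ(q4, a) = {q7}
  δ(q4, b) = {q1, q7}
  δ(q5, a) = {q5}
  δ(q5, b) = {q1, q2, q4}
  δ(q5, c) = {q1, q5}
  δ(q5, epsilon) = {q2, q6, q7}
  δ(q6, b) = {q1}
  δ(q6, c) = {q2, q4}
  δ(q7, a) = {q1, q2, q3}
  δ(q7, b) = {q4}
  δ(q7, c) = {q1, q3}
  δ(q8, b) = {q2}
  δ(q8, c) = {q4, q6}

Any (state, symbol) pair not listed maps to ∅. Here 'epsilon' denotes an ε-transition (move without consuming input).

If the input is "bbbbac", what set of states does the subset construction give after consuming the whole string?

{q1, q4, q6, q8}

Start in {q1}.
Read 'b': q1→{q4}; now {q4}.
Read 'b': q4→{q1, q7}; now {q1, q7}.
Read 'b': q1→{q4}, q7→{q4}; now {q4}.
Read 'b': q4→{q1, q7}; now {q1, q7}.
Read 'a': q1→{q4, q8}, q7→{q1, q2, q3}; now {q1, q2, q3, q4, q8}.
Read 'c': q1→{q8}, q2→∅, q3→{q1}, q4→∅, q8→{q4, q6}; now {q1, q4, q6, q8}.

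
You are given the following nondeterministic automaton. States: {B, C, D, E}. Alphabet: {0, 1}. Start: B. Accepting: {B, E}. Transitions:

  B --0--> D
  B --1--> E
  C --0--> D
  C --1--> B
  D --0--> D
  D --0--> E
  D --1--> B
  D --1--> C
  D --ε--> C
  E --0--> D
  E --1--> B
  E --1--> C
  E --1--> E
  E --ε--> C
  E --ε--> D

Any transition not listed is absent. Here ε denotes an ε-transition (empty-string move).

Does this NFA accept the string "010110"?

Start in {B}.
Read '0': {B} → {C, D}.
Read '1': {C, D} → {B, C}.
Read '0': {B, C} → {C, D}.
Read '1': {C, D} → {B, C}.
Read '1': {B, C} → {B, C, D, E}.
Read '0': {B, C, D, E} → {C, D, E}.
The final set {C, D, E} contains the accepting state E.

Yes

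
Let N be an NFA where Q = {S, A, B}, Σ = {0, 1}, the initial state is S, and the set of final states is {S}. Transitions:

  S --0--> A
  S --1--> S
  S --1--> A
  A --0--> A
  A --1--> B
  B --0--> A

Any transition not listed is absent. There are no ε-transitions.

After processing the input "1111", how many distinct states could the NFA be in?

3

Start in {S}.
Read '1': {S} → {S, A}.
Read '1': {S, A} → {S, A, B}.
Read '1': {S, A, B} → {S, A, B}.
Read '1': {S, A, B} → {S, A, B}.
That set has 3 states.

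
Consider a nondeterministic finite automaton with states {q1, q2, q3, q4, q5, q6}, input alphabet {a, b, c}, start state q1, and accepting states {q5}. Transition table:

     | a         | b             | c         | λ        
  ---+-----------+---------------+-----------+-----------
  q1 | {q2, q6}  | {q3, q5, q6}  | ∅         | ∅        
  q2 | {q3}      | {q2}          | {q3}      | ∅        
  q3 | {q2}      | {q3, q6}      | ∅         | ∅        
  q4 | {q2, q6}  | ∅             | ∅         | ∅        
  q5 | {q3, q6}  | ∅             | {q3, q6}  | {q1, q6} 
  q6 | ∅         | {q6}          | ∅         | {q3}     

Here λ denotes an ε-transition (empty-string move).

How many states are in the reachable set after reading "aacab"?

1

Start in {q1}.
Read 'a': q1→{q2, q6}; union {q2, q6}; ε-closure = {q2, q3, q6}.
Read 'a': q2→{q3}, q3→{q2}, q6→∅; now {q2, q3}.
Read 'c': q2→{q3}, q3→∅; now {q3}.
Read 'a': q3→{q2}; now {q2}.
Read 'b': q2→{q2}; now {q2}.
That set has 1 state.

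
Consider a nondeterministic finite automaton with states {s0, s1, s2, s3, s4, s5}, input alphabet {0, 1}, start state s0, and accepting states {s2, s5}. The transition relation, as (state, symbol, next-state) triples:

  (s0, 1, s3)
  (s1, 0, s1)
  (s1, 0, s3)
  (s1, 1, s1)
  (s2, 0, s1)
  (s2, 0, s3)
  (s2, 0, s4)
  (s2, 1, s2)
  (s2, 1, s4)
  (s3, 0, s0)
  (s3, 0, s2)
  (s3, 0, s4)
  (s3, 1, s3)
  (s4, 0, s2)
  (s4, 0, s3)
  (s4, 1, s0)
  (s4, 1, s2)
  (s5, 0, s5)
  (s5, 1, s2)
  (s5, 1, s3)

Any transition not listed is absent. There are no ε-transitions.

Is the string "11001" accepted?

Yes

Start in {s0}.
Read '1': {s0} → {s3}.
Read '1': {s3} → {s3}.
Read '0': {s3} → {s0, s2, s4}.
Read '0': {s0, s2, s4} → {s1, s2, s3, s4}.
Read '1': {s1, s2, s3, s4} → {s0, s1, s2, s3, s4}.
The final set {s0, s1, s2, s3, s4} contains the accepting state s2.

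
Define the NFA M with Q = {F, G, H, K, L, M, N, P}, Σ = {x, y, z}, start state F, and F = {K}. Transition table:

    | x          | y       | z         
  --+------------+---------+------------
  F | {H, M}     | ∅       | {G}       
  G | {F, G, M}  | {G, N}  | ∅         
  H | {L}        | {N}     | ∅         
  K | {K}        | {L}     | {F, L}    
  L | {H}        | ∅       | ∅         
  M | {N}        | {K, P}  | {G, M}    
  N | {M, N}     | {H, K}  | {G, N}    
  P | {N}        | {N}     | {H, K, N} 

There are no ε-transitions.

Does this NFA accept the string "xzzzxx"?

No

Start in {F}.
Read 'x': {F} → {H, M}.
Read 'z': {H, M} → {G, M}.
Read 'z': {G, M} → {G, M}.
Read 'z': {G, M} → {G, M}.
Read 'x': {G, M} → {F, G, M, N}.
Read 'x': {F, G, M, N} → {F, G, H, M, N}.
The final set {F, G, H, M, N} contains no accepting state.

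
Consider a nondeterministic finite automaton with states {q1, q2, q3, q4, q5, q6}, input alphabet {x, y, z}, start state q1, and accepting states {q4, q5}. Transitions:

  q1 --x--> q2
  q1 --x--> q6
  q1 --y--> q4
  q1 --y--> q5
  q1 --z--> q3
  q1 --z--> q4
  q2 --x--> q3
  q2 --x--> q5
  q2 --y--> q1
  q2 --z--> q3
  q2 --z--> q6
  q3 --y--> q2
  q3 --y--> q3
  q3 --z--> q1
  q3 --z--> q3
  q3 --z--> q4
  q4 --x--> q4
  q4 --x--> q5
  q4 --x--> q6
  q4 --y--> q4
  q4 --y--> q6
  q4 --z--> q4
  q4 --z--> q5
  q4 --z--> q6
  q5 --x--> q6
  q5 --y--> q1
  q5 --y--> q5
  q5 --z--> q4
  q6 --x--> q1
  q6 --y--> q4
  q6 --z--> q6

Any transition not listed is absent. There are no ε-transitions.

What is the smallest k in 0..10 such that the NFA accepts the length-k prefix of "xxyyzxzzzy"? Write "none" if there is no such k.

2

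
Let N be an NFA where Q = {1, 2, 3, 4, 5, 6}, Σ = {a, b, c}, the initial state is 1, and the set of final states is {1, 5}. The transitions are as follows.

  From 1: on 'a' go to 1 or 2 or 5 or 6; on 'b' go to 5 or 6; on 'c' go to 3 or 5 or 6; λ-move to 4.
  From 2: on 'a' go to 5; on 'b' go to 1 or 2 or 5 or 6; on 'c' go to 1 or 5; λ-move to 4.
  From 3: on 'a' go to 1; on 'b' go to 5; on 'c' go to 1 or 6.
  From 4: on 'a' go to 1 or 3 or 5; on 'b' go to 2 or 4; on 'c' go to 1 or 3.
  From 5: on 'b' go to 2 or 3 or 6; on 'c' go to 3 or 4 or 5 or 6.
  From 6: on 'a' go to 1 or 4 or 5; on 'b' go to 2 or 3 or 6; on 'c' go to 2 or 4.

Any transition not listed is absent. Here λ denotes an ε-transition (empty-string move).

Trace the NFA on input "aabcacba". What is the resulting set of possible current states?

Start: ε-closure({1}) = {1, 4}.
Read 'a': 1→{1, 2, 5, 6}, 4→{1, 3, 5}; union {1, 2, 3, 5, 6}; ε-closure = {1, 2, 3, 4, 5, 6}.
Read 'a': 1→{1, 2, 5, 6}, 2→{5}, 3→{1}, 4→{1, 3, 5}, 5→∅, 6→{1, 4, 5}; now {1, 2, 3, 4, 5, 6}.
Read 'b': 1→{5, 6}, 2→{1, 2, 5, 6}, 3→{5}, 4→{2, 4}, 5→{2, 3, 6}, 6→{2, 3, 6}; now {1, 2, 3, 4, 5, 6}.
Read 'c': 1→{3, 5, 6}, 2→{1, 5}, 3→{1, 6}, 4→{1, 3}, 5→{3, 4, 5, 6}, 6→{2, 4}; now {1, 2, 3, 4, 5, 6}.
Read 'a': 1→{1, 2, 5, 6}, 2→{5}, 3→{1}, 4→{1, 3, 5}, 5→∅, 6→{1, 4, 5}; now {1, 2, 3, 4, 5, 6}.
Read 'c': 1→{3, 5, 6}, 2→{1, 5}, 3→{1, 6}, 4→{1, 3}, 5→{3, 4, 5, 6}, 6→{2, 4}; now {1, 2, 3, 4, 5, 6}.
Read 'b': 1→{5, 6}, 2→{1, 2, 5, 6}, 3→{5}, 4→{2, 4}, 5→{2, 3, 6}, 6→{2, 3, 6}; now {1, 2, 3, 4, 5, 6}.
Read 'a': 1→{1, 2, 5, 6}, 2→{5}, 3→{1}, 4→{1, 3, 5}, 5→∅, 6→{1, 4, 5}; now {1, 2, 3, 4, 5, 6}.

{1, 2, 3, 4, 5, 6}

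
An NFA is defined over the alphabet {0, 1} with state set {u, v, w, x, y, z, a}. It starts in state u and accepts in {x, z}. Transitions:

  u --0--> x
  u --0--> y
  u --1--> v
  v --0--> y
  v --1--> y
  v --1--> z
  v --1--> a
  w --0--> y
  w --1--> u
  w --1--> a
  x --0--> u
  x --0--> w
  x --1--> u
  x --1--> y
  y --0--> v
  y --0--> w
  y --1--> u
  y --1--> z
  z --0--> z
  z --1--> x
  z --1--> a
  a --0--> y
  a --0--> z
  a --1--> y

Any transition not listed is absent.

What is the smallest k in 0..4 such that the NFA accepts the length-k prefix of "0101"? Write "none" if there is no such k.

1

Start in {u}.
Read '0': {u} → {x, y}.
None of the earlier sets intersect F, but {x, y} does.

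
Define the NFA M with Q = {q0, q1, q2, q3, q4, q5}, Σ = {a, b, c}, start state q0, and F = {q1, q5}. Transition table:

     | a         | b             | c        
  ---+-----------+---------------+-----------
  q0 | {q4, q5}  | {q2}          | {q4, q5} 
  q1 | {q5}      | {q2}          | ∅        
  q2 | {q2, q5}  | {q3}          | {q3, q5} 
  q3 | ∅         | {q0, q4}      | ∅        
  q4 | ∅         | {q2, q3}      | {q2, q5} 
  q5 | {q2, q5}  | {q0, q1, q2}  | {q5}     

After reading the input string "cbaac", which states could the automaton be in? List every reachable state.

{q3, q5}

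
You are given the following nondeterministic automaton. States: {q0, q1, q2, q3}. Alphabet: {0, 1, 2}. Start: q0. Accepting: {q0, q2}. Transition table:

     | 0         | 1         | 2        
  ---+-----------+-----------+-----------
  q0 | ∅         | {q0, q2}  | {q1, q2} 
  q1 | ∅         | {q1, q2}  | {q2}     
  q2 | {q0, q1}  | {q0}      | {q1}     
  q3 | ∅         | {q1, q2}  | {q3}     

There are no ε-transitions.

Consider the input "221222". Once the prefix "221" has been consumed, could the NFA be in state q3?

Start in {q0}.
Read '2': {q0} → {q1, q2}.
Read '2': {q1, q2} → {q1, q2}.
Read '1': {q1, q2} → {q0, q1, q2}.
State q3 is not in {q0, q1, q2}.

No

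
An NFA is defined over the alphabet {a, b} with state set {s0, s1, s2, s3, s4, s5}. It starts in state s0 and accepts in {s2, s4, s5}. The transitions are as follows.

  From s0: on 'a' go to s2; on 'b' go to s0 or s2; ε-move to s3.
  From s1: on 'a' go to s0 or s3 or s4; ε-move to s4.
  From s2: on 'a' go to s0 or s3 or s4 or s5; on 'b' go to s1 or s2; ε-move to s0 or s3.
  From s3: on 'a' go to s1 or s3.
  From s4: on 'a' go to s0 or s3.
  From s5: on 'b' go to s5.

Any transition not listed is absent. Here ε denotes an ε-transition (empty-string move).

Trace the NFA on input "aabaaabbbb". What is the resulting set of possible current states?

Start: ε-closure({s0}) = {s0, s3}.
Read 'a': {s0, s3} → {s0, s1, s2, s3, s4}.
Read 'a': {s0, s1, s2, s3, s4} → {s0, s1, s2, s3, s4, s5}.
Read 'b': {s0, s1, s2, s3, s4, s5} → {s0, s1, s2, s3, s4, s5}.
Read 'a': {s0, s1, s2, s3, s4, s5} → {s0, s1, s2, s3, s4, s5}.
Read 'a': {s0, s1, s2, s3, s4, s5} → {s0, s1, s2, s3, s4, s5}.
Read 'a': {s0, s1, s2, s3, s4, s5} → {s0, s1, s2, s3, s4, s5}.
Read 'b': {s0, s1, s2, s3, s4, s5} → {s0, s1, s2, s3, s4, s5}.
Read 'b': {s0, s1, s2, s3, s4, s5} → {s0, s1, s2, s3, s4, s5}.
Read 'b': {s0, s1, s2, s3, s4, s5} → {s0, s1, s2, s3, s4, s5}.
Read 'b': {s0, s1, s2, s3, s4, s5} → {s0, s1, s2, s3, s4, s5}.

{s0, s1, s2, s3, s4, s5}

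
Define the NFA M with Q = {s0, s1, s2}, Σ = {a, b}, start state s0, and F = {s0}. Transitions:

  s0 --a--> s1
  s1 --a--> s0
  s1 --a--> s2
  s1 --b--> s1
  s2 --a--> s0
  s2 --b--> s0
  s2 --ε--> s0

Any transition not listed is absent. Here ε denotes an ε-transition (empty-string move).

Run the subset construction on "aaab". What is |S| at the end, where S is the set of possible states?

1

Start in {s0}.
Read 'a': s0→{s1}; now {s1}.
Read 'a': s1→{s0, s2}; now {s0, s2}.
Read 'a': s0→{s1}, s2→{s0}; now {s0, s1}.
Read 'b': s0→∅, s1→{s1}; now {s1}.
That set has 1 state.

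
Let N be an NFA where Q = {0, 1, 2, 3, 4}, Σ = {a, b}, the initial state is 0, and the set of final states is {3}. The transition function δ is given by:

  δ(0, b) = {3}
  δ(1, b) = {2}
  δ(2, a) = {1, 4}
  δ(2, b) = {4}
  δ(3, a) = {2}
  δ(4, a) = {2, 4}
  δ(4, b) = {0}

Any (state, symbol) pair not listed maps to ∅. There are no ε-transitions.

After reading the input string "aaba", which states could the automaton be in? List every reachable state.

∅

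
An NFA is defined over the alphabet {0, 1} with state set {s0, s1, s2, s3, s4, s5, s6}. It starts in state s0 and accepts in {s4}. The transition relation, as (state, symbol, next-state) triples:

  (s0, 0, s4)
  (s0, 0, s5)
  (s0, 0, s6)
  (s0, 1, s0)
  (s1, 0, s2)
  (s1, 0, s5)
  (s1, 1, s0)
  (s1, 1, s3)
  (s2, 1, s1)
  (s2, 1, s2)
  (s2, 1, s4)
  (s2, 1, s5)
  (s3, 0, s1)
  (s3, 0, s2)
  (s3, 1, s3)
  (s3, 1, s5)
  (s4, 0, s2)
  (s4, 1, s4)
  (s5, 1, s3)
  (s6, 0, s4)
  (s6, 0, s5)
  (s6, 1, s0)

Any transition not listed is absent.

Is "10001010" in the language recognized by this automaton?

Start in {s0}.
Read '1': {s0} → {s0}.
Read '0': {s0} → {s4, s5, s6}.
Read '0': {s4, s5, s6} → {s2, s4, s5}.
Read '0': {s2, s4, s5} → {s2}.
Read '1': {s2} → {s1, s2, s4, s5}.
Read '0': {s1, s2, s4, s5} → {s2, s5}.
Read '1': {s2, s5} → {s1, s2, s3, s4, s5}.
Read '0': {s1, s2, s3, s4, s5} → {s1, s2, s5}.
The final set {s1, s2, s5} contains no accepting state.

No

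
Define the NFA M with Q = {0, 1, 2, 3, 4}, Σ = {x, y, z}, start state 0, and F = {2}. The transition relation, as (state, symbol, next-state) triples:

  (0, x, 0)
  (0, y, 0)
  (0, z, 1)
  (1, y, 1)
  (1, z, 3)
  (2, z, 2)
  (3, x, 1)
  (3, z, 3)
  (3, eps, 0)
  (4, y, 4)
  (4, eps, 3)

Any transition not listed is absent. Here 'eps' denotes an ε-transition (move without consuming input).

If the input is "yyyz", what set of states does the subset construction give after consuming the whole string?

{1}

Start in {0}.
Read 'y': {0} → {0}.
Read 'y': {0} → {0}.
Read 'y': {0} → {0}.
Read 'z': {0} → {1}.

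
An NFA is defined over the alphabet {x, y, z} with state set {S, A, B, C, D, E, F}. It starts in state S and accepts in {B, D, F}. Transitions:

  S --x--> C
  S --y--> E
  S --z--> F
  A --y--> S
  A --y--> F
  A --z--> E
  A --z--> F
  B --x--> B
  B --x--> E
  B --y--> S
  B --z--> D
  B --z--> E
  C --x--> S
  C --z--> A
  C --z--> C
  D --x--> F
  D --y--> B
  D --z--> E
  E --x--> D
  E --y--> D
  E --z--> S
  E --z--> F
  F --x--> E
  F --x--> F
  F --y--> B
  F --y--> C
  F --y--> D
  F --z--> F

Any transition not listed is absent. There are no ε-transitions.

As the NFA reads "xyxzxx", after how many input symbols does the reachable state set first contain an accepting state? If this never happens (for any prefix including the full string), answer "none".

none

Start in {S}.
Read 'x': S→{C}; now {C}.
Read 'y': C→∅; now ∅.
The set is empty and remains empty for the remaining 4 symbols.
No reachable set along the way intersects F.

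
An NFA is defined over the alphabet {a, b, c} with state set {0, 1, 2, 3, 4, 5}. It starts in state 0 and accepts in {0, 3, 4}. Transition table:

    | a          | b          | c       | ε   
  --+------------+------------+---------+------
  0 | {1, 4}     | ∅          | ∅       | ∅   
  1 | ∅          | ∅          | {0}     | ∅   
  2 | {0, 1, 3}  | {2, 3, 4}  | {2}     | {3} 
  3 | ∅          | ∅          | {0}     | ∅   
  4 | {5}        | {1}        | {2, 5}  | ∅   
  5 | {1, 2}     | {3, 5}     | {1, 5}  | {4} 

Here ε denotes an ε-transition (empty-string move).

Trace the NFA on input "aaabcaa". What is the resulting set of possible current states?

{0, 1, 2, 3, 4, 5}

Start in {0}.
Read 'a': {0} → {1, 4}.
Read 'a': {1, 4} → {4, 5}.
Read 'a': {4, 5} → {1, 2, 3, 4, 5}.
Read 'b': {1, 2, 3, 4, 5} → {1, 2, 3, 4, 5}.
Read 'c': {1, 2, 3, 4, 5} → {0, 1, 2, 3, 4, 5}.
Read 'a': {0, 1, 2, 3, 4, 5} → {0, 1, 2, 3, 4, 5}.
Read 'a': {0, 1, 2, 3, 4, 5} → {0, 1, 2, 3, 4, 5}.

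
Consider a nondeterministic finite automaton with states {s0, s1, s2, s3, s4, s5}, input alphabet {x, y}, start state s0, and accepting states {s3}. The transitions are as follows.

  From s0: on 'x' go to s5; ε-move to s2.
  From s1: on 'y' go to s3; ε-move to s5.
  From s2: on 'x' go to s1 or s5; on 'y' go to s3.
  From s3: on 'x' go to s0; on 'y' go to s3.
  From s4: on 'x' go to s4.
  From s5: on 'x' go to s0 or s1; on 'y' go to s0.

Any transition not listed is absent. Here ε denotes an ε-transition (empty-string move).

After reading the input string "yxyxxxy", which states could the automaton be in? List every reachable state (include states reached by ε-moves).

{s0, s2, s3}

Start: ε-closure({s0}) = {s0, s2}.
Read 'y': s0→∅, s2→{s3}; now {s3}.
Read 'x': s3→{s0}; union {s0}; ε-closure = {s0, s2}.
Read 'y': s0→∅, s2→{s3}; now {s3}.
Read 'x': s3→{s0}; union {s0}; ε-closure = {s0, s2}.
Read 'x': s0→{s5}, s2→{s1, s5}; now {s1, s5}.
Read 'x': s1→∅, s5→{s0, s1}; union {s0, s1}; ε-closure = {s0, s1, s2, s5}.
Read 'y': s0→∅, s1→{s3}, s2→{s3}, s5→{s0}; union {s0, s3}; ε-closure = {s0, s2, s3}.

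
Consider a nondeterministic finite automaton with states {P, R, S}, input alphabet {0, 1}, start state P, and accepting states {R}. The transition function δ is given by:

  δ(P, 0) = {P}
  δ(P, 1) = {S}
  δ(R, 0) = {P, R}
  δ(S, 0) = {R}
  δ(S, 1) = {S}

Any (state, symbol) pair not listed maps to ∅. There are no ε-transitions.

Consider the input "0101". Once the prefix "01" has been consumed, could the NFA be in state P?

No

Start in {P}.
Read '0': P→{P}; now {P}.
Read '1': P→{S}; now {S}.
State P is not in {S}.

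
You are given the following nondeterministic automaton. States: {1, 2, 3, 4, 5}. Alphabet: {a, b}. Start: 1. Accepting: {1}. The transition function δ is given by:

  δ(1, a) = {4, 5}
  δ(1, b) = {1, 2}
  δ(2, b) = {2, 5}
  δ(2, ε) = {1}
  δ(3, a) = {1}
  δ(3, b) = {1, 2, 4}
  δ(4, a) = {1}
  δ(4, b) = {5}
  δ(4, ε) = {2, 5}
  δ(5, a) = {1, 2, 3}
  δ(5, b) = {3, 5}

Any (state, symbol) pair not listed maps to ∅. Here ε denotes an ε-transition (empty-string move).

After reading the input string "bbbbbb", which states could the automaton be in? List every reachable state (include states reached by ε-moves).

{1, 2, 3, 4, 5}

Start in {1}.
Read 'b': {1} → {1, 2}.
Read 'b': {1, 2} → {1, 2, 5}.
Read 'b': {1, 2, 5} → {1, 2, 3, 5}.
Read 'b': {1, 2, 3, 5} → {1, 2, 3, 4, 5}.
Read 'b': {1, 2, 3, 4, 5} → {1, 2, 3, 4, 5}.
Read 'b': {1, 2, 3, 4, 5} → {1, 2, 3, 4, 5}.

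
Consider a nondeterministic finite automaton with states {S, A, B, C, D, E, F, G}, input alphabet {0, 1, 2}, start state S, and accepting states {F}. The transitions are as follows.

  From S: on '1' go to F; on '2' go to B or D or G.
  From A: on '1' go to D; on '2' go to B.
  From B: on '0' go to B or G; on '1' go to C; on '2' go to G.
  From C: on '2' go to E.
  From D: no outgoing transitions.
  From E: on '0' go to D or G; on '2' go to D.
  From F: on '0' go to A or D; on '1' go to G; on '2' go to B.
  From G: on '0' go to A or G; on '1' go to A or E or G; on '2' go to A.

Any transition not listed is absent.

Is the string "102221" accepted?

Start in {S}.
Read '1': S→{F}; now {F}.
Read '0': F→{A, D}; now {A, D}.
Read '2': A→{B}, D→∅; now {B}.
Read '2': B→{G}; now {G}.
Read '2': G→{A}; now {A}.
Read '1': A→{D}; now {D}.
The final set {D} contains no accepting state.

No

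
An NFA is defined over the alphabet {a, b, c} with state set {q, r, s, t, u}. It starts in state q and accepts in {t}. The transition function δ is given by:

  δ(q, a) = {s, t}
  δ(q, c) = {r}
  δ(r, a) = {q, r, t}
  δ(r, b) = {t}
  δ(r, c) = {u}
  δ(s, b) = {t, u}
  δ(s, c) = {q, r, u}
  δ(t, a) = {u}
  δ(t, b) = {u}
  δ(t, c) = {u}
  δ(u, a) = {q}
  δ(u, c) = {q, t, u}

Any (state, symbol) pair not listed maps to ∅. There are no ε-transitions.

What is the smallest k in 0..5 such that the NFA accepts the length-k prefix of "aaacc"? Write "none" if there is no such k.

Start in {q}.
Read 'a': q→{s, t}; now {s, t}.
None of the earlier sets intersect F, but {s, t} does.

1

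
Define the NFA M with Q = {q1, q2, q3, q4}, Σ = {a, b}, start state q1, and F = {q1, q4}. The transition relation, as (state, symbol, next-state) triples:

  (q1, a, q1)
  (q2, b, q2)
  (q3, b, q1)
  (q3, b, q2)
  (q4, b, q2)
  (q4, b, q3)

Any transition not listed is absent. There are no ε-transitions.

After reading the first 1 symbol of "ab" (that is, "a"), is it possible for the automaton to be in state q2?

Start in {q1}.
Read 'a': q1→{q1}; now {q1}.
State q2 is not in {q1}.

No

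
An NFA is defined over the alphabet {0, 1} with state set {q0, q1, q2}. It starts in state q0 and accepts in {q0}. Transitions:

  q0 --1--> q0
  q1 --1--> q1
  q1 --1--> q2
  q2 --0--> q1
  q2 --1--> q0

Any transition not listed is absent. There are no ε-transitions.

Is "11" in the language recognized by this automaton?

Yes

Start in {q0}.
Read '1': q0→{q0}; now {q0}.
Read '1': q0→{q0}; now {q0}.
The final set {q0} contains the accepting state q0.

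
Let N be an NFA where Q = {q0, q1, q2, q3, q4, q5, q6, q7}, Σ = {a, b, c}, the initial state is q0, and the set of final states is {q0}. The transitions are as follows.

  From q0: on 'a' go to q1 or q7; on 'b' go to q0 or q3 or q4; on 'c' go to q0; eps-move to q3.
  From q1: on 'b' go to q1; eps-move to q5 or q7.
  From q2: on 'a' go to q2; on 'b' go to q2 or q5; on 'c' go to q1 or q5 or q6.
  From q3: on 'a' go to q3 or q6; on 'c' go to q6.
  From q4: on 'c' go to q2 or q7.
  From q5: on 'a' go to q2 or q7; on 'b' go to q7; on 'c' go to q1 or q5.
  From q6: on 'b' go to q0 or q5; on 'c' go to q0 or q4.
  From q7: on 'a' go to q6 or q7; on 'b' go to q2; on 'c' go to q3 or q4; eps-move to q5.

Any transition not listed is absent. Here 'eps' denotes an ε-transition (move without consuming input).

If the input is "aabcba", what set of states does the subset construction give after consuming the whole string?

{q1, q2, q3, q5, q6, q7}

Start: ε-closure({q0}) = {q0, q3}.
Read 'a': {q0, q3} → {q1, q3, q5, q6, q7}.
Read 'a': {q1, q3, q5, q6, q7} → {q2, q3, q5, q6, q7}.
Read 'b': {q2, q3, q5, q6, q7} → {q0, q2, q3, q5, q7}.
Read 'c': {q0, q2, q3, q5, q7} → {q0, q1, q3, q4, q5, q6, q7}.
Read 'b': {q0, q1, q3, q4, q5, q6, q7} → {q0, q1, q2, q3, q4, q5, q7}.
Read 'a': {q0, q1, q2, q3, q4, q5, q7} → {q1, q2, q3, q5, q6, q7}.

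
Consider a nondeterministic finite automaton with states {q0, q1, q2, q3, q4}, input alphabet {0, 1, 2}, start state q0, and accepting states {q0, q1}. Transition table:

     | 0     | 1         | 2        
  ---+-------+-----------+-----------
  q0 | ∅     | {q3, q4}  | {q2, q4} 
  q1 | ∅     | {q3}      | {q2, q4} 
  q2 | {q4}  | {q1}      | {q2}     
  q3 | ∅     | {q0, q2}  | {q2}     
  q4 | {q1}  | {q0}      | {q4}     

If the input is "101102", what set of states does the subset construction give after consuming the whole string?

Start in {q0}.
Read '1': {q0} → {q3, q4}.
Read '0': {q3, q4} → {q1}.
Read '1': {q1} → {q3}.
Read '1': {q3} → {q0, q2}.
Read '0': {q0, q2} → {q4}.
Read '2': {q4} → {q4}.

{q4}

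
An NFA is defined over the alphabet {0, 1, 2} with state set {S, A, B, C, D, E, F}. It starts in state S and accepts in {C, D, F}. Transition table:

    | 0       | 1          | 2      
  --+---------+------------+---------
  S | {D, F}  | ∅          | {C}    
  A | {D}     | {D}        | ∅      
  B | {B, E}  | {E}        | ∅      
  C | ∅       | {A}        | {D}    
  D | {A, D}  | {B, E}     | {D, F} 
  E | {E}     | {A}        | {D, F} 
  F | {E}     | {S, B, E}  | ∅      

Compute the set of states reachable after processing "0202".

Start in {S}.
Read '0': {S} → {D, F}.
Read '2': {D, F} → {D, F}.
Read '0': {D, F} → {A, D, E}.
Read '2': {A, D, E} → {D, F}.

{D, F}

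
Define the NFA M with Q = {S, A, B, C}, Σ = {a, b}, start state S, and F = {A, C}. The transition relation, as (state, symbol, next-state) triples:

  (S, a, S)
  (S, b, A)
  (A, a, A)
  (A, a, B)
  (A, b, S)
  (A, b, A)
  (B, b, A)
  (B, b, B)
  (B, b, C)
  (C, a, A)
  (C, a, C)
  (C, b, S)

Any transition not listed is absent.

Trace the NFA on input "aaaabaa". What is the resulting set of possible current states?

Start in {S}.
Read 'a': S→{S}; now {S}.
Read 'a': S→{S}; now {S}.
Read 'a': S→{S}; now {S}.
Read 'a': S→{S}; now {S}.
Read 'b': S→{A}; now {A}.
Read 'a': A→{A, B}; now {A, B}.
Read 'a': A→{A, B}, B→∅; now {A, B}.

{A, B}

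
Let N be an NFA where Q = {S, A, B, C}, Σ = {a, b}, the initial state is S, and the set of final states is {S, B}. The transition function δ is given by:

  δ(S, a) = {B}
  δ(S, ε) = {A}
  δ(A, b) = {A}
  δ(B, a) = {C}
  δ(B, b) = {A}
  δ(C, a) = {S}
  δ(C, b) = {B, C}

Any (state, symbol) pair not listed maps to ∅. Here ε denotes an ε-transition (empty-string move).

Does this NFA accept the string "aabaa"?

Yes

Start: ε-closure({S}) = {S, A}.
Read 'a': S→{B}, A→∅; now {B}.
Read 'a': B→{C}; now {C}.
Read 'b': C→{B, C}; now {B, C}.
Read 'a': B→{C}, C→{S}; union {S, C}; ε-closure = {S, A, C}.
Read 'a': S→{B}, A→∅, C→{S}; union {S, B}; ε-closure = {S, A, B}.
The final set {S, A, B} contains the accepting states S, B.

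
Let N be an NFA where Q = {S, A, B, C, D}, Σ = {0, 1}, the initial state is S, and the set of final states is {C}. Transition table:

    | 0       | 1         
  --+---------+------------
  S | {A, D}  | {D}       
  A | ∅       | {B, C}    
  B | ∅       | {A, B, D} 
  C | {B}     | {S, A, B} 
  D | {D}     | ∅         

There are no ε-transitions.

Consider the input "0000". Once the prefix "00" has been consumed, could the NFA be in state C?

No

Start in {S}.
Read '0': {S} → {A, D}.
Read '0': {A, D} → {D}.
State C is not in {D}.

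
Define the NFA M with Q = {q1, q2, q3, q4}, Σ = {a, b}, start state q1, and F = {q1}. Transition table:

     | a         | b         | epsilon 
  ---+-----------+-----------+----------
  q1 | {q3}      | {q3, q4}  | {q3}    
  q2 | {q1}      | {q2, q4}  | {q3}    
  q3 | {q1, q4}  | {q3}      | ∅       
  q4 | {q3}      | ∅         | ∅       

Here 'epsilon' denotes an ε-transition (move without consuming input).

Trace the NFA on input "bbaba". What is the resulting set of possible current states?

{q1, q3, q4}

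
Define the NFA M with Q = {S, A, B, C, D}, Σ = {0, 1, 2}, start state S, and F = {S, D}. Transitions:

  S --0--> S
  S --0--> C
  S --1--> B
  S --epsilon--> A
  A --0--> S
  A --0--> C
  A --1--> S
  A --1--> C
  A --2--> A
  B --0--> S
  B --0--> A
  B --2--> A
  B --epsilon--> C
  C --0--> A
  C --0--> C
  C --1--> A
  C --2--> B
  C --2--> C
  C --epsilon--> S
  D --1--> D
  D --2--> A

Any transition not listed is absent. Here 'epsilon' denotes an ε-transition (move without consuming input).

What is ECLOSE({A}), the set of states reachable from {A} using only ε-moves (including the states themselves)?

{A}

Begin with {A}.
No ε-moves leave this set, so the closure equals the set itself.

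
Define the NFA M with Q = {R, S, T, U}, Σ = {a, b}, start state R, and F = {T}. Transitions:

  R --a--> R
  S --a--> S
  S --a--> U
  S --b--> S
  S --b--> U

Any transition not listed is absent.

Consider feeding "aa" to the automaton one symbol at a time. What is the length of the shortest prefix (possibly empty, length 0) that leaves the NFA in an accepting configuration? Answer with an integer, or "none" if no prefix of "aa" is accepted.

Start in {R}.
Read 'a': R→{R}; now {R}.
Read 'a': R→{R}; now {R}.
No reachable set along the way intersects F.

none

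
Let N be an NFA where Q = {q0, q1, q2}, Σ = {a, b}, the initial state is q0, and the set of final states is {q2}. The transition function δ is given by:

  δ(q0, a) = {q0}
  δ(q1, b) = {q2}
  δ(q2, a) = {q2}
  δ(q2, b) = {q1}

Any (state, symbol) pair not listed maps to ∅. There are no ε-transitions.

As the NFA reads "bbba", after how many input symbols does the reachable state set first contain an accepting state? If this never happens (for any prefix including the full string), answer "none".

none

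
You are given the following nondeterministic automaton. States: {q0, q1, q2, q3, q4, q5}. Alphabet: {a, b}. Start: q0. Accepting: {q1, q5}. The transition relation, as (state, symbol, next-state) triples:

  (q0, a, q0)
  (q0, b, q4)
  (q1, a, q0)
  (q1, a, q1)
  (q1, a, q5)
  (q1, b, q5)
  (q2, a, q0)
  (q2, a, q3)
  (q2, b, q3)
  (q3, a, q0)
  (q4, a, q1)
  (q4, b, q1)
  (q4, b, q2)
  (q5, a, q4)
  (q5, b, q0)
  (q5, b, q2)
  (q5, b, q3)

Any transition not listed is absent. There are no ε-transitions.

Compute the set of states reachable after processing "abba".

Start in {q0}.
Read 'a': q0→{q0}; now {q0}.
Read 'b': q0→{q4}; now {q4}.
Read 'b': q4→{q1, q2}; now {q1, q2}.
Read 'a': q1→{q0, q1, q5}, q2→{q0, q3}; now {q0, q1, q3, q5}.

{q0, q1, q3, q5}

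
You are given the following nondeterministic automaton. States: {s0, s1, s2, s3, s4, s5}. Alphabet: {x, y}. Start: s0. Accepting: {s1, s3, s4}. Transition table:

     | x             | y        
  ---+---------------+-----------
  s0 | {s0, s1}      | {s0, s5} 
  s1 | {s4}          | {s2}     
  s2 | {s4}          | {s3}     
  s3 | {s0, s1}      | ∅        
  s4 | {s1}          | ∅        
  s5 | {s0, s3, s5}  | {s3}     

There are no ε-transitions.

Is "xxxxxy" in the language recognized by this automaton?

No

Start in {s0}.
Read 'x': s0→{s0, s1}; now {s0, s1}.
Read 'x': s0→{s0, s1}, s1→{s4}; now {s0, s1, s4}.
Read 'x': s0→{s0, s1}, s1→{s4}, s4→{s1}; now {s0, s1, s4}.
Read 'x': s0→{s0, s1}, s1→{s4}, s4→{s1}; now {s0, s1, s4}.
Read 'x': s0→{s0, s1}, s1→{s4}, s4→{s1}; now {s0, s1, s4}.
Read 'y': s0→{s0, s5}, s1→{s2}, s4→∅; now {s0, s2, s5}.
The final set {s0, s2, s5} contains no accepting state.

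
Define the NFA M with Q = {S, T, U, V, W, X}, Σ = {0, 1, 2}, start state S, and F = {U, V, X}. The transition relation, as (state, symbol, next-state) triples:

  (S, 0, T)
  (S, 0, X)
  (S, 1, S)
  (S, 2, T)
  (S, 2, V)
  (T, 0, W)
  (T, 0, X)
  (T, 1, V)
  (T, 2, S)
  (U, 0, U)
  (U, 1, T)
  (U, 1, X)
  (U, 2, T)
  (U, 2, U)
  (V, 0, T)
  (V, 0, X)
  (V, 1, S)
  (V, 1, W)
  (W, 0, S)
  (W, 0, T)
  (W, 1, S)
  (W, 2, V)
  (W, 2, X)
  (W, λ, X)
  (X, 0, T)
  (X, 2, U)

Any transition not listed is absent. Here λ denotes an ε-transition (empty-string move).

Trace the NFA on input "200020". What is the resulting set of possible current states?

Start in {S}.
Read '2': {S} → {T, V}.
Read '0': {T, V} → {T, W, X}.
Read '0': {T, W, X} → {S, T, W, X}.
Read '0': {S, T, W, X} → {S, T, W, X}.
Read '2': {S, T, W, X} → {S, T, U, V, X}.
Read '0': {S, T, U, V, X} → {T, U, W, X}.

{T, U, W, X}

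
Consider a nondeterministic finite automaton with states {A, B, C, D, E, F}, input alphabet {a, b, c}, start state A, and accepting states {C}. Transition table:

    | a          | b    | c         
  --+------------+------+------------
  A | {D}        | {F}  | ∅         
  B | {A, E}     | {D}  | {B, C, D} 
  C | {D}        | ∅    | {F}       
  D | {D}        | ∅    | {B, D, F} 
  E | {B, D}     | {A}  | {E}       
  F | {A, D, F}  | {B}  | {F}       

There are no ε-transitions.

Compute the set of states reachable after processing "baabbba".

{D}

Start in {A}.
Read 'b': {A} → {F}.
Read 'a': {F} → {A, D, F}.
Read 'a': {A, D, F} → {A, D, F}.
Read 'b': {A, D, F} → {B, F}.
Read 'b': {B, F} → {B, D}.
Read 'b': {B, D} → {D}.
Read 'a': {D} → {D}.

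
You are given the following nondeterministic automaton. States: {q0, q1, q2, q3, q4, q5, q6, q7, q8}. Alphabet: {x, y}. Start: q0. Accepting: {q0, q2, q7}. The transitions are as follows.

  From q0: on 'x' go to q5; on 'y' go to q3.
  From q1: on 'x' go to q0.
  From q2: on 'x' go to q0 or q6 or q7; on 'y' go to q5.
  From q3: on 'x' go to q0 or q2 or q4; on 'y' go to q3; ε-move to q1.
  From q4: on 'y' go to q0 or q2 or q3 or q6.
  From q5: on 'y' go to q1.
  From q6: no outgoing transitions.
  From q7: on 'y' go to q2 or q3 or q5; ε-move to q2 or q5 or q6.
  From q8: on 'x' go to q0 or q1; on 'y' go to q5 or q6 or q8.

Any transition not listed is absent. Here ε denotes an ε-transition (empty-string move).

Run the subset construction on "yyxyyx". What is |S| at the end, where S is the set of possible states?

3

Start in {q0}.
Read 'y': q0→{q3}; union {q3}; ε-closure = {q1, q3}.
Read 'y': q1→∅, q3→{q3}; union {q3}; ε-closure = {q1, q3}.
Read 'x': q1→{q0}, q3→{q0, q2, q4}; now {q0, q2, q4}.
Read 'y': q0→{q3}, q2→{q5}, q4→{q0, q2, q3, q6}; union {q0, q2, q3, q5, q6}; ε-closure = {q0, q1, q2, q3, q5, q6}.
Read 'y': q0→{q3}, q1→∅, q2→{q5}, q3→{q3}, q5→{q1}, q6→∅; now {q1, q3, q5}.
Read 'x': q1→{q0}, q3→{q0, q2, q4}, q5→∅; now {q0, q2, q4}.
That set has 3 states.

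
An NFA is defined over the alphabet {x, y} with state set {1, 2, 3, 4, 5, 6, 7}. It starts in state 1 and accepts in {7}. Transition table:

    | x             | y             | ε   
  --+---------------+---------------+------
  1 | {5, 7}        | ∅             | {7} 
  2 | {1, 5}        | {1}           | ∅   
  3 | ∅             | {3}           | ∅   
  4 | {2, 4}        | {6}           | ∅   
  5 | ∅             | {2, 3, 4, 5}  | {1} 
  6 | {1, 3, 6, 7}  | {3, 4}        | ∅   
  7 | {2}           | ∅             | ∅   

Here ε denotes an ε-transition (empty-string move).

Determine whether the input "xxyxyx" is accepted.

Yes

Start: ε-closure({1}) = {1, 7}.
Read 'x': {1, 7} → {1, 2, 5, 7}.
Read 'x': {1, 2, 5, 7} → {1, 2, 5, 7}.
Read 'y': {1, 2, 5, 7} → {1, 2, 3, 4, 5, 7}.
Read 'x': {1, 2, 3, 4, 5, 7} → {1, 2, 4, 5, 7}.
Read 'y': {1, 2, 4, 5, 7} → {1, 2, 3, 4, 5, 6, 7}.
Read 'x': {1, 2, 3, 4, 5, 6, 7} → {1, 2, 3, 4, 5, 6, 7}.
The final set {1, 2, 3, 4, 5, 6, 7} contains the accepting state 7.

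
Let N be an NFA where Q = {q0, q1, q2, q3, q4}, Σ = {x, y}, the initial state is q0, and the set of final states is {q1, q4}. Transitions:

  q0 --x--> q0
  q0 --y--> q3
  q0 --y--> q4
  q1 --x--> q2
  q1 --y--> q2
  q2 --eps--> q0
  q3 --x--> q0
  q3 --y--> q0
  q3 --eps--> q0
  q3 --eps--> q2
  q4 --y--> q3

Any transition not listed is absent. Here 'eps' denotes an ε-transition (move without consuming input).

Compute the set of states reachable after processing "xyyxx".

{q0}

Start in {q0}.
Read 'x': q0→{q0}; now {q0}.
Read 'y': q0→{q3, q4}; union {q3, q4}; ε-closure = {q0, q2, q3, q4}.
Read 'y': q0→{q3, q4}, q2→∅, q3→{q0}, q4→{q3}; union {q0, q3, q4}; ε-closure = {q0, q2, q3, q4}.
Read 'x': q0→{q0}, q2→∅, q3→{q0}, q4→∅; now {q0}.
Read 'x': q0→{q0}; now {q0}.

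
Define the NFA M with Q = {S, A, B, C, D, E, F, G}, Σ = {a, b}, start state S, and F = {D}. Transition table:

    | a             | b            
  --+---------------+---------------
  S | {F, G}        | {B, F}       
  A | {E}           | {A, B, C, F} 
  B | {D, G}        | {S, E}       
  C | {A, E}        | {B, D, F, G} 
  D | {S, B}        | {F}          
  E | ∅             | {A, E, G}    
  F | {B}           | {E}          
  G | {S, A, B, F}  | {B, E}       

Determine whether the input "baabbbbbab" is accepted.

No

Start in {S}.
Read 'b': {S} → {B, F}.
Read 'a': {B, F} → {B, D, G}.
Read 'a': {B, D, G} → {S, A, B, D, F, G}.
Read 'b': {S, A, B, D, F, G} → {S, A, B, C, E, F}.
Read 'b': {S, A, B, C, E, F} → {S, A, B, C, D, E, F, G}.
Read 'b': {S, A, B, C, D, E, F, G} → {S, A, B, C, D, E, F, G}.
Read 'b': {S, A, B, C, D, E, F, G} → {S, A, B, C, D, E, F, G}.
Read 'b': {S, A, B, C, D, E, F, G} → {S, A, B, C, D, E, F, G}.
Read 'a': {S, A, B, C, D, E, F, G} → {S, A, B, D, E, F, G}.
Read 'b': {S, A, B, D, E, F, G} → {S, A, B, C, E, F, G}.
The final set {S, A, B, C, E, F, G} contains no accepting state.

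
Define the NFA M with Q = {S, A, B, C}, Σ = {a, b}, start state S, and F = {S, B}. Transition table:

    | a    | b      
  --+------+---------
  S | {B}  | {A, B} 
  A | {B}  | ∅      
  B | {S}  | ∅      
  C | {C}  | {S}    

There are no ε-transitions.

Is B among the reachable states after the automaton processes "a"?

Yes

Start in {S}.
Read 'a': S→{B}; now {B}.
State B is in {B}.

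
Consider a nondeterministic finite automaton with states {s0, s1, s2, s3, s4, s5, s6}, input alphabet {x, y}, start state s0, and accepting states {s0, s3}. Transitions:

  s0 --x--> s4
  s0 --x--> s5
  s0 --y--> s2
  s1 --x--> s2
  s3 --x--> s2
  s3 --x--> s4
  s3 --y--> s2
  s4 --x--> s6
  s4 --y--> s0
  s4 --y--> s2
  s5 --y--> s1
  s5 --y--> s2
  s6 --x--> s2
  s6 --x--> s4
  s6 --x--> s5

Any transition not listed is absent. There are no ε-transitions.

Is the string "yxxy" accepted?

No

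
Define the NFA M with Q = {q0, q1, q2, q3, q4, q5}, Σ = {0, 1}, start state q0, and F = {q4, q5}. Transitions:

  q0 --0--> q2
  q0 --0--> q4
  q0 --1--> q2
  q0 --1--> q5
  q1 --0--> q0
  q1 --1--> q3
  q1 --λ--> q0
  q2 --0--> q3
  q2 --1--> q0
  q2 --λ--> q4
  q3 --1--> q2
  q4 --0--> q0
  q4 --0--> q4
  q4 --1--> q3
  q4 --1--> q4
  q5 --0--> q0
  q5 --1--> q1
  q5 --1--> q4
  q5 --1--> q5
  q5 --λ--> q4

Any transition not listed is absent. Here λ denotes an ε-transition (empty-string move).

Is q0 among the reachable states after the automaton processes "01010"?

Start in {q0}.
Read '0': {q0} → {q2, q4}.
Read '1': {q2, q4} → {q0, q3, q4}.
Read '0': {q0, q3, q4} → {q0, q2, q4}.
Read '1': {q0, q2, q4} → {q0, q2, q3, q4, q5}.
Read '0': {q0, q2, q3, q4, q5} → {q0, q2, q3, q4}.
State q0 is in {q0, q2, q3, q4}.

Yes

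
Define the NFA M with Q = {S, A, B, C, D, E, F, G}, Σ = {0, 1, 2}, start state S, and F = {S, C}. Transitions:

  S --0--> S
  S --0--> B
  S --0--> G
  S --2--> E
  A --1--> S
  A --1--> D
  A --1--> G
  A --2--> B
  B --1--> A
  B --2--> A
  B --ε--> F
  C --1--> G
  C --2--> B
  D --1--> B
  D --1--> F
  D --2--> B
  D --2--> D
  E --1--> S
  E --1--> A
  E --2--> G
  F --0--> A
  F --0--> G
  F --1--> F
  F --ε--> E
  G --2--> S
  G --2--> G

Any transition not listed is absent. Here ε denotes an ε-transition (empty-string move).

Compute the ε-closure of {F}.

{E, F}

Begin with {F}.
ε-move F → E; add E.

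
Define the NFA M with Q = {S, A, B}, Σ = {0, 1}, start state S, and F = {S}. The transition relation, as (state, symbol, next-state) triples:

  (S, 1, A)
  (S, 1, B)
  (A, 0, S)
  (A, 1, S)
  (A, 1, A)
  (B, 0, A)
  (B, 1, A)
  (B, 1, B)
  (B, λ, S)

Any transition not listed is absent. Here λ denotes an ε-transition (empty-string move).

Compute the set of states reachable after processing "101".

{S, A, B}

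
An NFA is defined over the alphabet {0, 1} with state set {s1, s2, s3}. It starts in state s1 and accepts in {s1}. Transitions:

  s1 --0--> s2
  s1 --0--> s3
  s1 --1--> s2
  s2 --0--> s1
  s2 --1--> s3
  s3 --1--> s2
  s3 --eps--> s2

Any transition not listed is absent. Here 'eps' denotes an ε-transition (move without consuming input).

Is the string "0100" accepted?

No

Start in {s1}.
Read '0': {s1} → {s2, s3}.
Read '1': {s2, s3} → {s2, s3}.
Read '0': {s2, s3} → {s1}.
Read '0': {s1} → {s2, s3}.
The final set {s2, s3} contains no accepting state.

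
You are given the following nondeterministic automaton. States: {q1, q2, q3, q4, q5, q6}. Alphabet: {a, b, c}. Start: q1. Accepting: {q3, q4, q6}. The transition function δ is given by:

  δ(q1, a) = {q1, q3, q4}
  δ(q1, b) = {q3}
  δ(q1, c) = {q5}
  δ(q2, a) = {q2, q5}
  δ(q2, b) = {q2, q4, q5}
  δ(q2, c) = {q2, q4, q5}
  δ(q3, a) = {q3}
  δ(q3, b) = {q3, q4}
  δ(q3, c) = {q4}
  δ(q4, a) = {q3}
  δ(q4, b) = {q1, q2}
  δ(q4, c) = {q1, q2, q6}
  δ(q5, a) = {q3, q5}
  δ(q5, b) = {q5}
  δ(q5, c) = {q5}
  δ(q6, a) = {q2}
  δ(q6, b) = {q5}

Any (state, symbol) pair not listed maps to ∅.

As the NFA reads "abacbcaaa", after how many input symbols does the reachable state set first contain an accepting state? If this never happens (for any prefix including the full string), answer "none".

Start in {q1}.
Read 'a': q1→{q1, q3, q4}; now {q1, q3, q4}.
None of the earlier sets intersect F, but {q1, q3, q4} does.

1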